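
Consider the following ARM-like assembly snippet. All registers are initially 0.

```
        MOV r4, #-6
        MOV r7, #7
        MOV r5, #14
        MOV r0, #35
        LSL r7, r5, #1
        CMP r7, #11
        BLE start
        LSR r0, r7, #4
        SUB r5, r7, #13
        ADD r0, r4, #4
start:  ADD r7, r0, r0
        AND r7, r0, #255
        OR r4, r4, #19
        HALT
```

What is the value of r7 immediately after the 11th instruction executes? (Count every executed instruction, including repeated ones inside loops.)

r4=-6
r7=7
r5=14
r0=35
r7=14<<1=28
CMP r7, #11  (cmp 28,11)
BLE start: not taken
r0=28>>4=1
r5=28-13=15
r0=(-6)+4=-2
r7=(-2)+(-2)=-4
After step 11: r7 = -4.

-4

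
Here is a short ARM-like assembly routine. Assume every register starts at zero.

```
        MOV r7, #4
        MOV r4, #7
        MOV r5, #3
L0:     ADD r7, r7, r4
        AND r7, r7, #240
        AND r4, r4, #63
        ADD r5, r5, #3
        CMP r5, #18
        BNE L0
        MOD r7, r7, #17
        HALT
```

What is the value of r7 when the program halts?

MOV r7, #4 → r7=4
MOV r4, #7 → r4=7
MOV r5, #3 → r5=3
ADD r7, r7, r4 → r7=4+7=11
AND r7, r7, #240 → r7=11&240=0
AND r4, r4, #63 → r4=7&63=7
ADD r5, r5, #3 → r5=3+3=6
CMP r5, #18  (cmp 6,18)
BNE L0: taken
ADD r7, r7, r4 → r7=0+7=7
AND r7, r7, #240 → r7=7&240=0
AND r4, r4, #63 → r4=7&63=7
ADD r5, r5, #3 → r5=6+3=9
CMP r5, #18  (cmp 9,18)
BNE L0: taken
ADD r7, r7, r4 → r7=0+7=7
AND r7, r7, #240 → r7=7&240=0
AND r4, r4, #63 → r4=7&63=7
ADD r5, r5, #3 → r5=9+3=12
CMP r5, #18  (cmp 12,18)
BNE L0: taken
ADD r7, r7, r4 → r7=0+7=7
AND r7, r7, #240 → r7=7&240=0
AND r4, r4, #63 → r4=7&63=7
ADD r5, r5, #3 → r5=12+3=15
CMP r5, #18  (cmp 15,18)
BNE L0: taken
ADD r7, r7, r4 → r7=0+7=7
AND r7, r7, #240 → r7=7&240=0
AND r4, r4, #63 → r4=7&63=7
ADD r5, r5, #3 → r5=15+3=18
CMP r5, #18  (cmp 18,18)
BNE L0: not taken
MOD r7, r7, #17 → r7=0%17=0
halt.

0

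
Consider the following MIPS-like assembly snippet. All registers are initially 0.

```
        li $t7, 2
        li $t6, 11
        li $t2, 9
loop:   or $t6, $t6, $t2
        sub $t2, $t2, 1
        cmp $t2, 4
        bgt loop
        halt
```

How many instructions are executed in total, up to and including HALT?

24

after li $t7, 2: $t7=2
after li $t6, 11: $t6=11
after li $t2, 9: $t2=9
after or $t6, $t6, $t2: $t6=11|9=11
after sub $t2, $t2, 1: $t2=9-1=8
cmp $t2, 4  (cmp 8,4)
bgt loop: taken
after or $t6, $t6, $t2: $t6=11|8=11
after sub $t2, $t2, 1: $t2=8-1=7
cmp $t2, 4  (cmp 7,4)
bgt loop: taken
after or $t6, $t6, $t2: $t6=11|7=15
after sub $t2, $t2, 1: $t2=7-1=6
cmp $t2, 4  (cmp 6,4)
bgt loop: taken
after or $t6, $t6, $t2: $t6=15|6=15
after sub $t2, $t2, 1: $t2=6-1=5
cmp $t2, 4  (cmp 5,4)
bgt loop: taken
after or $t6, $t6, $t2: $t6=15|5=15
after sub $t2, $t2, 1: $t2=5-1=4
cmp $t2, 4  (cmp 4,4)
bgt loop: not taken
halt.
Total executed instructions: 24.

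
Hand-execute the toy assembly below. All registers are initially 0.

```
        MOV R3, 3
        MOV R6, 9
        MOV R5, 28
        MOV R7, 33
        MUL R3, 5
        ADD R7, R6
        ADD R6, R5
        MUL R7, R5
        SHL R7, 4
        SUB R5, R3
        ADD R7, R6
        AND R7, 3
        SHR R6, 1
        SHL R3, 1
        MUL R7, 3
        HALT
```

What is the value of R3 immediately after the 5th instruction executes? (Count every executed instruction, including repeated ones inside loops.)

15

R3=3
R6=9
R5=28
R7=33
R3=3*5=15
After step 5: R3 = 15.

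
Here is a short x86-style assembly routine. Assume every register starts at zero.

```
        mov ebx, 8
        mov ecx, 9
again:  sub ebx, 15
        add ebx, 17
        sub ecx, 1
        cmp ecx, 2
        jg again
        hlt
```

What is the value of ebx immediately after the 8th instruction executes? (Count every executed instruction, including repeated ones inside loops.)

ebx=8
ecx=9
ebx=8-15=-7
ebx=(-7)+17=10
ecx=9-1=8
cmp ecx, 2  (cmp 8,2)
jg again: taken
ebx=10-15=-5
After step 8: ebx = -5.

-5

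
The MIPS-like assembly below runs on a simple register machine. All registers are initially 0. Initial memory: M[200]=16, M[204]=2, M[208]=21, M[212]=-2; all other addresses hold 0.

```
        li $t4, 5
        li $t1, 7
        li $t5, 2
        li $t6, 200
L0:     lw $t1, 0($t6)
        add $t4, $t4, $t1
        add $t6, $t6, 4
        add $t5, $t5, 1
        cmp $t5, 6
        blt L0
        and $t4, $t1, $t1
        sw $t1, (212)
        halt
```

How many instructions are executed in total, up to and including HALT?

31

li $t4, 5 → $t4=5
li $t1, 7 → $t1=7
li $t5, 2 → $t5=2
li $t6, 200 → $t6=200
lw $t1, 0($t6) → $t1=M[200]=16
add $t4, $t4, $t1 → $t4=5+16=21
add $t6, $t6, 4 → $t6=200+4=204
add $t5, $t5, 1 → $t5=2+1=3
cmp $t5, 6  (cmp 3,6)
blt L0: taken
lw $t1, 0($t6) → $t1=M[204]=2
add $t4, $t4, $t1 → $t4=21+2=23
add $t6, $t6, 4 → $t6=204+4=208
add $t5, $t5, 1 → $t5=3+1=4
cmp $t5, 6  (cmp 4,6)
blt L0: taken
lw $t1, 0($t6) → $t1=M[208]=21
add $t4, $t4, $t1 → $t4=23+21=44
add $t6, $t6, 4 → $t6=208+4=212
add $t5, $t5, 1 → $t5=4+1=5
cmp $t5, 6  (cmp 5,6)
blt L0: taken
lw $t1, 0($t6) → $t1=M[212]=-2
add $t4, $t4, $t1 → $t4=44+(-2)=42
add $t6, $t6, 4 → $t6=212+4=216
add $t5, $t5, 1 → $t5=5+1=6
cmp $t5, 6  (cmp 6,6)
blt L0: not taken
and $t4, $t1, $t1 → $t4=(-2)&(-2)=-2
sw $t1, (212) → M[212]=-2
halt.
Total executed instructions: 31.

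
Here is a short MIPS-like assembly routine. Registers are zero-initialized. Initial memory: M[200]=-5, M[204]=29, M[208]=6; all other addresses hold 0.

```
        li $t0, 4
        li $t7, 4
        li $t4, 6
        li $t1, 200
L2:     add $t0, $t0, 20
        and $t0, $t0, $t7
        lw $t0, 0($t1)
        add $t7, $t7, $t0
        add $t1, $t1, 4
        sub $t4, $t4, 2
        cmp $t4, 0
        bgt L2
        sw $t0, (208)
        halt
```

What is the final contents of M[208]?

6

after li $t0, 4: $t0=4
after li $t7, 4: $t7=4
after li $t4, 6: $t4=6
after li $t1, 200: $t1=200
after add $t0, $t0, 20: $t0=4+20=24
after and $t0, $t0, $t7: $t0=24&4=0
after lw $t0, 0($t1): $t0=M[200]=-5
after add $t7, $t7, $t0: $t7=4+(-5)=-1
after add $t1, $t1, 4: $t1=200+4=204
after sub $t4, $t4, 2: $t4=6-2=4
cmp $t4, 0  (cmp 4,0)
bgt L2: taken
after add $t0, $t0, 20: $t0=(-5)+20=15
after and $t0, $t0, $t7: $t0=15&(-1)=15
after lw $t0, 0($t1): $t0=M[204]=29
after add $t7, $t7, $t0: $t7=(-1)+29=28
after add $t1, $t1, 4: $t1=204+4=208
after sub $t4, $t4, 2: $t4=4-2=2
cmp $t4, 0  (cmp 2,0)
bgt L2: taken
after add $t0, $t0, 20: $t0=29+20=49
after and $t0, $t0, $t7: $t0=49&28=16
after lw $t0, 0($t1): $t0=M[208]=6
after add $t7, $t7, $t0: $t7=28+6=34
after add $t1, $t1, 4: $t1=208+4=212
after sub $t4, $t4, 2: $t4=2-2=0
cmp $t4, 0  (cmp 0,0)
bgt L2: not taken
sw $t0, (208) → M[208]=6
halt.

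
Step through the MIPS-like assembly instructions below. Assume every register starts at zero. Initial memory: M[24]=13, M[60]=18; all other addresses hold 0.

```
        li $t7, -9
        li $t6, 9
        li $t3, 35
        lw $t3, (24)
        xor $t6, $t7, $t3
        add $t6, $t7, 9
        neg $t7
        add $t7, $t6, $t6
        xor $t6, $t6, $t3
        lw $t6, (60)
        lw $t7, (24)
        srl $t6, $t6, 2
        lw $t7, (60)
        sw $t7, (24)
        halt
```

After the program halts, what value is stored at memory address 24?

after li $t7, -9: $t7=-9
after li $t6, 9: $t6=9
after li $t3, 35: $t3=35
after lw $t3, (24): $t3=M[24]=13
after xor $t6, $t7, $t3: $t6=(-9)^13=-6
after add $t6, $t7, 9: $t6=(-9)+9=0
after neg $t7: $t7=-(-9)=9
after add $t7, $t6, $t6: $t7=0+0=0
after xor $t6, $t6, $t3: $t6=0^13=13
after lw $t6, (60): $t6=M[60]=18
after lw $t7, (24): $t7=M[24]=13
after srl $t6, $t6, 2: $t6=18>>2=4
after lw $t7, (60): $t7=M[60]=18
sw $t7, (24) → M[24]=18
halt.

18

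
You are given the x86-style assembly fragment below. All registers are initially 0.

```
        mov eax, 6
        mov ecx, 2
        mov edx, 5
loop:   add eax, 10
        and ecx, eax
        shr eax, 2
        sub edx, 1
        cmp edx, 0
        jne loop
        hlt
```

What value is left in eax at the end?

3

after mov eax, 6: eax=6
after mov ecx, 2: ecx=2
after mov edx, 5: edx=5
after add eax, 10: eax=6+10=16
after and ecx, eax: ecx=2&16=0
after shr eax, 2: eax=16>>2=4
after sub edx, 1: edx=5-1=4
cmp edx, 0  (cmp 4,0)
jne loop: taken
after add eax, 10: eax=4+10=14
after and ecx, eax: ecx=0&14=0
after shr eax, 2: eax=14>>2=3
after sub edx, 1: edx=4-1=3
cmp edx, 0  (cmp 3,0)
jne loop: taken
after add eax, 10: eax=3+10=13
after and ecx, eax: ecx=0&13=0
after shr eax, 2: eax=13>>2=3
after sub edx, 1: edx=3-1=2
cmp edx, 0  (cmp 2,0)
jne loop: taken
after add eax, 10: eax=3+10=13
after and ecx, eax: ecx=0&13=0
after shr eax, 2: eax=13>>2=3
after sub edx, 1: edx=2-1=1
cmp edx, 0  (cmp 1,0)
jne loop: taken
after add eax, 10: eax=3+10=13
after and ecx, eax: ecx=0&13=0
after shr eax, 2: eax=13>>2=3
after sub edx, 1: edx=1-1=0
cmp edx, 0  (cmp 0,0)
jne loop: not taken
halt.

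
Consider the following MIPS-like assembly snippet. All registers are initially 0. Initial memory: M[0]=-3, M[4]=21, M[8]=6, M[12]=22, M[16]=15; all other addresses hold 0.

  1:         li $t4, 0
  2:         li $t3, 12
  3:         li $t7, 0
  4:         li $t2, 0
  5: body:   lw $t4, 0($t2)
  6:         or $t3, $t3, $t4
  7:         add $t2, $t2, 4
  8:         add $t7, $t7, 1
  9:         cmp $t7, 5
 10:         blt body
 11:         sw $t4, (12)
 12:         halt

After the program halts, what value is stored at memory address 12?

15

after li $t4, 0: $t4=0
after li $t3, 12: $t3=12
after li $t7, 0: $t7=0
after li $t2, 0: $t2=0
after lw $t4, 0($t2): $t4=M[0]=-3
after or $t3, $t3, $t4: $t3=12|(-3)=-3
after add $t2, $t2, 4: $t2=0+4=4
after add $t7, $t7, 1: $t7=0+1=1
cmp $t7, 5  (cmp 1,5)
blt body: taken
after lw $t4, 0($t2): $t4=M[4]=21
after or $t3, $t3, $t4: $t3=(-3)|21=-3
after add $t2, $t2, 4: $t2=4+4=8
after add $t7, $t7, 1: $t7=1+1=2
cmp $t7, 5  (cmp 2,5)
blt body: taken
after lw $t4, 0($t2): $t4=M[8]=6
after or $t3, $t3, $t4: $t3=(-3)|6=-1
after add $t2, $t2, 4: $t2=8+4=12
after add $t7, $t7, 1: $t7=2+1=3
cmp $t7, 5  (cmp 3,5)
blt body: taken
after lw $t4, 0($t2): $t4=M[12]=22
after or $t3, $t3, $t4: $t3=(-1)|22=-1
after add $t2, $t2, 4: $t2=12+4=16
after add $t7, $t7, 1: $t7=3+1=4
cmp $t7, 5  (cmp 4,5)
blt body: taken
after lw $t4, 0($t2): $t4=M[16]=15
after or $t3, $t3, $t4: $t3=(-1)|15=-1
after add $t2, $t2, 4: $t2=16+4=20
after add $t7, $t7, 1: $t7=4+1=5
cmp $t7, 5  (cmp 5,5)
blt body: not taken
sw $t4, (12) → M[12]=15
halt.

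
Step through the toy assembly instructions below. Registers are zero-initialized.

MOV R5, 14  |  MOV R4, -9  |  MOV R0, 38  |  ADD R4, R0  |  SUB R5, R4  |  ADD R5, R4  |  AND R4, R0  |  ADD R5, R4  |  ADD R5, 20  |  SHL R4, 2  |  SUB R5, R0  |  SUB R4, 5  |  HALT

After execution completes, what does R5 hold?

0

R5=14
R4=-9
R0=38
R4=(-9)+38=29
R5=14-29=-15
R5=(-15)+29=14
R4=29&38=4
R5=14+4=18
R5=18+20=38
R4=4<<2=16
R5=38-38=0
R4=16-5=11
halt.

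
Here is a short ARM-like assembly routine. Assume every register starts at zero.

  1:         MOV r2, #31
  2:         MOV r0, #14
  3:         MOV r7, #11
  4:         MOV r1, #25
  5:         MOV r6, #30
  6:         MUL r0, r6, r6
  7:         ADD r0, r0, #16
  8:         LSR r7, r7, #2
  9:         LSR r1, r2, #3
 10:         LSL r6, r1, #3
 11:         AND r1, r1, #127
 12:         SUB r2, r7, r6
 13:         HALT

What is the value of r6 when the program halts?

r2=31
r0=14
r7=11
r1=25
r6=30
r0=30*30=900
r0=900+16=916
r7=11>>2=2
r1=31>>3=3
r6=3<<3=24
r1=3&127=3
r2=2-24=-22
halt.

24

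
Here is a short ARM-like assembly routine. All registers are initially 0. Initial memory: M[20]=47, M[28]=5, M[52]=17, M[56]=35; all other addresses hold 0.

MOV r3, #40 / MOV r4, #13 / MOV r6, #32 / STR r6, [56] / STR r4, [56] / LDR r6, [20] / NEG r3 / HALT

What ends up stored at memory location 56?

after MOV r3, #40: r3=40
after MOV r4, #13: r4=13
after MOV r6, #32: r6=32
STR r6, [56] → M[56]=32
STR r4, [56] → M[56]=13
after LDR r6, [20]: r6=M[20]=47
after NEG r3: r3=-(40)=-40
halt.

13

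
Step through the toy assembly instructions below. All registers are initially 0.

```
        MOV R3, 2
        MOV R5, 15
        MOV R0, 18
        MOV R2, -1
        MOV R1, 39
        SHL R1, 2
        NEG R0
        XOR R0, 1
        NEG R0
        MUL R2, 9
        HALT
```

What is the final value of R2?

after MOV R3, 2: R3=2
after MOV R5, 15: R5=15
after MOV R0, 18: R0=18
after MOV R2, -1: R2=-1
after MOV R1, 39: R1=39
after SHL R1, 2: R1=39<<2=156
after NEG R0: R0=-(18)=-18
after XOR R0, 1: R0=(-18)^1=-17
after NEG R0: R0=-(-17)=17
after MUL R2, 9: R2=(-1)*9=-9
halt.

-9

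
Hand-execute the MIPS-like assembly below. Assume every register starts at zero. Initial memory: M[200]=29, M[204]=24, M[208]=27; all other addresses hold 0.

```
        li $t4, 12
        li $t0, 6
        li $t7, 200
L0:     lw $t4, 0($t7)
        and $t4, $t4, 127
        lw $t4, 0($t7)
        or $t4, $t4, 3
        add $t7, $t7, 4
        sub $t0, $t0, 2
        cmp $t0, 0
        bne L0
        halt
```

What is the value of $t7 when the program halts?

212

li $t4, 12 → $t4=12
li $t0, 6 → $t0=6
li $t7, 200 → $t7=200
lw $t4, 0($t7) → $t4=M[200]=29
and $t4, $t4, 127 → $t4=29&127=29
lw $t4, 0($t7) → $t4=M[200]=29
or $t4, $t4, 3 → $t4=29|3=31
add $t7, $t7, 4 → $t7=200+4=204
sub $t0, $t0, 2 → $t0=6-2=4
cmp $t0, 0  (cmp 4,0)
bne L0: taken
lw $t4, 0($t7) → $t4=M[204]=24
and $t4, $t4, 127 → $t4=24&127=24
lw $t4, 0($t7) → $t4=M[204]=24
or $t4, $t4, 3 → $t4=24|3=27
add $t7, $t7, 4 → $t7=204+4=208
sub $t0, $t0, 2 → $t0=4-2=2
cmp $t0, 0  (cmp 2,0)
bne L0: taken
lw $t4, 0($t7) → $t4=M[208]=27
and $t4, $t4, 127 → $t4=27&127=27
lw $t4, 0($t7) → $t4=M[208]=27
or $t4, $t4, 3 → $t4=27|3=27
add $t7, $t7, 4 → $t7=208+4=212
sub $t0, $t0, 2 → $t0=2-2=0
cmp $t0, 0  (cmp 0,0)
bne L0: not taken
halt.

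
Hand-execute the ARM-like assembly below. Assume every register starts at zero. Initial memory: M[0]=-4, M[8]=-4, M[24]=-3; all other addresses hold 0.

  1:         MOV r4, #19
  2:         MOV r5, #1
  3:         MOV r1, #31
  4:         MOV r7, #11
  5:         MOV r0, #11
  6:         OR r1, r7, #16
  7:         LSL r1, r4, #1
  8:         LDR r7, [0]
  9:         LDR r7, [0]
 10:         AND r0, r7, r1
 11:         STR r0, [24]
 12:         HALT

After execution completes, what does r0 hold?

36

r4=19
r5=1
r1=31
r7=11
r0=11
r1=11|16=27
r1=19<<1=38
r7=M[0]=-4
r7=M[0]=-4
r0=(-4)&38=36
STR r0, [24] → M[24]=36
halt.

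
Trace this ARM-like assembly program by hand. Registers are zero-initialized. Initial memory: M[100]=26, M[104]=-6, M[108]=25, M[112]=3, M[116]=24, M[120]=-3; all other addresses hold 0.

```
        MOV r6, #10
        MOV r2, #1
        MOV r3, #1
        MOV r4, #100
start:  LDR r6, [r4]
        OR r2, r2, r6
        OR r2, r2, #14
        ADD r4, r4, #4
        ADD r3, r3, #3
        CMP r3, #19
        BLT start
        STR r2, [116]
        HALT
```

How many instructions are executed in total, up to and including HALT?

48

MOV r6, #10 → r6=10
MOV r2, #1 → r2=1
MOV r3, #1 → r3=1
MOV r4, #100 → r4=100
LDR r6, [r4] → r6=M[100]=26
OR r2, r2, r6 → r2=1|26=27
OR r2, r2, #14 → r2=27|14=31
ADD r4, r4, #4 → r4=100+4=104
ADD r3, r3, #3 → r3=1+3=4
CMP r3, #19  (cmp 4,19)
BLT start: taken
LDR r6, [r4] → r6=M[104]=-6
OR r2, r2, r6 → r2=31|(-6)=-1
OR r2, r2, #14 → r2=(-1)|14=-1
ADD r4, r4, #4 → r4=104+4=108
ADD r3, r3, #3 → r3=4+3=7
CMP r3, #19  (cmp 7,19)
BLT start: taken
LDR r6, [r4] → r6=M[108]=25
OR r2, r2, r6 → r2=(-1)|25=-1
OR r2, r2, #14 → r2=(-1)|14=-1
ADD r4, r4, #4 → r4=108+4=112
ADD r3, r3, #3 → r3=7+3=10
CMP r3, #19  (cmp 10,19)
BLT start: taken
LDR r6, [r4] → r6=M[112]=3
OR r2, r2, r6 → r2=(-1)|3=-1
OR r2, r2, #14 → r2=(-1)|14=-1
ADD r4, r4, #4 → r4=112+4=116
ADD r3, r3, #3 → r3=10+3=13
CMP r3, #19  (cmp 13,19)
BLT start: taken
LDR r6, [r4] → r6=M[116]=24
OR r2, r2, r6 → r2=(-1)|24=-1
OR r2, r2, #14 → r2=(-1)|14=-1
ADD r4, r4, #4 → r4=116+4=120
ADD r3, r3, #3 → r3=13+3=16
CMP r3, #19  (cmp 16,19)
BLT start: taken
LDR r6, [r4] → r6=M[120]=-3
OR r2, r2, r6 → r2=(-1)|(-3)=-1
OR r2, r2, #14 → r2=(-1)|14=-1
ADD r4, r4, #4 → r4=120+4=124
ADD r3, r3, #3 → r3=16+3=19
CMP r3, #19  (cmp 19,19)
BLT start: not taken
STR r2, [116] → M[116]=-1
halt.
Total executed instructions: 48.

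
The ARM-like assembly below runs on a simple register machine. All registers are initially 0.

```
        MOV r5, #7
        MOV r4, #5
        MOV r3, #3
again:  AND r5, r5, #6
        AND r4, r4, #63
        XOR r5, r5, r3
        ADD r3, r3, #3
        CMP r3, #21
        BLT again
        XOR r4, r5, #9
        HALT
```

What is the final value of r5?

18

MOV r5, #7 → r5=7
MOV r4, #5 → r4=5
MOV r3, #3 → r3=3
AND r5, r5, #6 → r5=7&6=6
AND r4, r4, #63 → r4=5&63=5
XOR r5, r5, r3 → r5=6^3=5
ADD r3, r3, #3 → r3=3+3=6
CMP r3, #21  (cmp 6,21)
BLT again: taken
AND r5, r5, #6 → r5=5&6=4
AND r4, r4, #63 → r4=5&63=5
XOR r5, r5, r3 → r5=4^6=2
ADD r3, r3, #3 → r3=6+3=9
CMP r3, #21  (cmp 9,21)
BLT again: taken
AND r5, r5, #6 → r5=2&6=2
AND r4, r4, #63 → r4=5&63=5
XOR r5, r5, r3 → r5=2^9=11
ADD r3, r3, #3 → r3=9+3=12
CMP r3, #21  (cmp 12,21)
BLT again: taken
AND r5, r5, #6 → r5=11&6=2
AND r4, r4, #63 → r4=5&63=5
XOR r5, r5, r3 → r5=2^12=14
ADD r3, r3, #3 → r3=12+3=15
CMP r3, #21  (cmp 15,21)
BLT again: taken
AND r5, r5, #6 → r5=14&6=6
AND r4, r4, #63 → r4=5&63=5
XOR r5, r5, r3 → r5=6^15=9
ADD r3, r3, #3 → r3=15+3=18
CMP r3, #21  (cmp 18,21)
BLT again: taken
AND r5, r5, #6 → r5=9&6=0
AND r4, r4, #63 → r4=5&63=5
XOR r5, r5, r3 → r5=0^18=18
ADD r3, r3, #3 → r3=18+3=21
CMP r3, #21  (cmp 21,21)
BLT again: not taken
XOR r4, r5, #9 → r4=18^9=27
halt.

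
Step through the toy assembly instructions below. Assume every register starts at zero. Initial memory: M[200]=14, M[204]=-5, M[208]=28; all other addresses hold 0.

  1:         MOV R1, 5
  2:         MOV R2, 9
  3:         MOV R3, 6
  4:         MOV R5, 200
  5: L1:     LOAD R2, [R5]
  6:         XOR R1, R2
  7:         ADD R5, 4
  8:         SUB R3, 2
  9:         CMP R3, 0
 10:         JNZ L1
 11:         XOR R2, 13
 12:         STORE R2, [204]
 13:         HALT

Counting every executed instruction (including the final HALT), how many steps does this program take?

25

after MOV R1, 5: R1=5
after MOV R2, 9: R2=9
after MOV R3, 6: R3=6
after MOV R5, 200: R5=200
after LOAD R2, [R5]: R2=M[200]=14
after XOR R1, R2: R1=5^14=11
after ADD R5, 4: R5=200+4=204
after SUB R3, 2: R3=6-2=4
CMP R3, 0  (cmp 4,0)
JNZ L1: taken
after LOAD R2, [R5]: R2=M[204]=-5
after XOR R1, R2: R1=11^(-5)=-16
after ADD R5, 4: R5=204+4=208
after SUB R3, 2: R3=4-2=2
CMP R3, 0  (cmp 2,0)
JNZ L1: taken
after LOAD R2, [R5]: R2=M[208]=28
after XOR R1, R2: R1=(-16)^28=-20
after ADD R5, 4: R5=208+4=212
after SUB R3, 2: R3=2-2=0
CMP R3, 0  (cmp 0,0)
JNZ L1: not taken
after XOR R2, 13: R2=28^13=17
STORE R2, [204] → M[204]=17
halt.
Total executed instructions: 25.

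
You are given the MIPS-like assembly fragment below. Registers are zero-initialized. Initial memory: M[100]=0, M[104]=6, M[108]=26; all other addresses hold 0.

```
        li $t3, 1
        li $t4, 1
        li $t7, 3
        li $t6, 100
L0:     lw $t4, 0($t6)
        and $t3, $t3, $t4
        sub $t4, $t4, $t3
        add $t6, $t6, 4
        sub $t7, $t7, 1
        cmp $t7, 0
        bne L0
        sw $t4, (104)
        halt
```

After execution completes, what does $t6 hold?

112

after li $t3, 1: $t3=1
after li $t4, 1: $t4=1
after li $t7, 3: $t7=3
after li $t6, 100: $t6=100
after lw $t4, 0($t6): $t4=M[100]=0
after and $t3, $t3, $t4: $t3=1&0=0
after sub $t4, $t4, $t3: $t4=0-0=0
after add $t6, $t6, 4: $t6=100+4=104
after sub $t7, $t7, 1: $t7=3-1=2
cmp $t7, 0  (cmp 2,0)
bne L0: taken
after lw $t4, 0($t6): $t4=M[104]=6
after and $t3, $t3, $t4: $t3=0&6=0
after sub $t4, $t4, $t3: $t4=6-0=6
after add $t6, $t6, 4: $t6=104+4=108
after sub $t7, $t7, 1: $t7=2-1=1
cmp $t7, 0  (cmp 1,0)
bne L0: taken
after lw $t4, 0($t6): $t4=M[108]=26
after and $t3, $t3, $t4: $t3=0&26=0
after sub $t4, $t4, $t3: $t4=26-0=26
after add $t6, $t6, 4: $t6=108+4=112
after sub $t7, $t7, 1: $t7=1-1=0
cmp $t7, 0  (cmp 0,0)
bne L0: not taken
sw $t4, (104) → M[104]=26
halt.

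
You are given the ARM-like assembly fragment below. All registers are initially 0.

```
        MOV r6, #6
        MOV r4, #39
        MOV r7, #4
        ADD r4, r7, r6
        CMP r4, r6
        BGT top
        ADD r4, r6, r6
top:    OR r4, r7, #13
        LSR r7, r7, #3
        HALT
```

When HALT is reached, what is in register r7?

0

after MOV r6, #6: r6=6
after MOV r4, #39: r4=39
after MOV r7, #4: r7=4
after ADD r4, r7, r6: r4=4+6=10
CMP r4, r6  (cmp 10,6)
BGT top: taken
after OR r4, r7, #13: r4=4|13=13
after LSR r7, r7, #3: r7=4>>3=0
halt.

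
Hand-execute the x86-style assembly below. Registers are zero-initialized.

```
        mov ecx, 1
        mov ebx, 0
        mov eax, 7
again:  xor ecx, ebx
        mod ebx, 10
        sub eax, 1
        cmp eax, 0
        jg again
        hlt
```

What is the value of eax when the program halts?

0

after mov ecx, 1: ecx=1
after mov ebx, 0: ebx=0
after mov eax, 7: eax=7
after xor ecx, ebx: ecx=1^0=1
after mod ebx, 10: ebx=0%10=0
after sub eax, 1: eax=7-1=6
cmp eax, 0  (cmp 6,0)
jg again: taken
after xor ecx, ebx: ecx=1^0=1
after mod ebx, 10: ebx=0%10=0
after sub eax, 1: eax=6-1=5
cmp eax, 0  (cmp 5,0)
jg again: taken
after xor ecx, ebx: ecx=1^0=1
after mod ebx, 10: ebx=0%10=0
after sub eax, 1: eax=5-1=4
cmp eax, 0  (cmp 4,0)
jg again: taken
after xor ecx, ebx: ecx=1^0=1
after mod ebx, 10: ebx=0%10=0
after sub eax, 1: eax=4-1=3
cmp eax, 0  (cmp 3,0)
jg again: taken
after xor ecx, ebx: ecx=1^0=1
after mod ebx, 10: ebx=0%10=0
after sub eax, 1: eax=3-1=2
cmp eax, 0  (cmp 2,0)
jg again: taken
after xor ecx, ebx: ecx=1^0=1
after mod ebx, 10: ebx=0%10=0
after sub eax, 1: eax=2-1=1
cmp eax, 0  (cmp 1,0)
jg again: taken
after xor ecx, ebx: ecx=1^0=1
after mod ebx, 10: ebx=0%10=0
after sub eax, 1: eax=1-1=0
cmp eax, 0  (cmp 0,0)
jg again: not taken
halt.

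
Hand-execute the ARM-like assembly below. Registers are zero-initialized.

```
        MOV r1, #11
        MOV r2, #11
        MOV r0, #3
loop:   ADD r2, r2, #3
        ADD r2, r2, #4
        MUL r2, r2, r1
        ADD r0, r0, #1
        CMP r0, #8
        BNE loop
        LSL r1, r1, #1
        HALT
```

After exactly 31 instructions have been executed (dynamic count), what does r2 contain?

after MOV r1, #11: r1=11
after MOV r2, #11: r2=11
after MOV r0, #3: r0=3
after ADD r2, r2, #3: r2=11+3=14
after ADD r2, r2, #4: r2=14+4=18
after MUL r2, r2, r1: r2=18*11=198
after ADD r0, r0, #1: r0=3+1=4
CMP r0, #8  (cmp 4,8)
BNE loop: taken
after ADD r2, r2, #3: r2=198+3=201
after ADD r2, r2, #4: r2=201+4=205
after MUL r2, r2, r1: r2=205*11=2255
after ADD r0, r0, #1: r0=4+1=5
CMP r0, #8  (cmp 5,8)
BNE loop: taken
after ADD r2, r2, #3: r2=2255+3=2258
after ADD r2, r2, #4: r2=2258+4=2262
after MUL r2, r2, r1: r2=2262*11=24882
after ADD r0, r0, #1: r0=5+1=6
CMP r0, #8  (cmp 6,8)
BNE loop: taken
after ADD r2, r2, #3: r2=24882+3=24885
after ADD r2, r2, #4: r2=24885+4=24889
after MUL r2, r2, r1: r2=24889*11=273779
after ADD r0, r0, #1: r0=6+1=7
CMP r0, #8  (cmp 7,8)
BNE loop: taken
after ADD r2, r2, #3: r2=273779+3=273782
after ADD r2, r2, #4: r2=273782+4=273786
after MUL r2, r2, r1: r2=273786*11=3011646
after ADD r0, r0, #1: r0=7+1=8
After step 31: r2 = 3011646.

3011646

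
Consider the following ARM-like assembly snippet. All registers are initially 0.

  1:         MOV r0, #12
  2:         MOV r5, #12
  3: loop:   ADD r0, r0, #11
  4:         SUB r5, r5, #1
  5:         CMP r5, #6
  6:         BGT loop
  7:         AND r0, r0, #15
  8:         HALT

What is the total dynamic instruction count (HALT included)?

r0=12
r5=12
r0=12+11=23
r5=12-1=11
CMP r5, #6  (cmp 11,6)
BGT loop: taken
r0=23+11=34
r5=11-1=10
CMP r5, #6  (cmp 10,6)
BGT loop: taken
r0=34+11=45
r5=10-1=9
CMP r5, #6  (cmp 9,6)
BGT loop: taken
r0=45+11=56
r5=9-1=8
CMP r5, #6  (cmp 8,6)
BGT loop: taken
r0=56+11=67
r5=8-1=7
CMP r5, #6  (cmp 7,6)
BGT loop: taken
r0=67+11=78
r5=7-1=6
CMP r5, #6  (cmp 6,6)
BGT loop: not taken
r0=78&15=14
halt.
Total executed instructions: 28.

28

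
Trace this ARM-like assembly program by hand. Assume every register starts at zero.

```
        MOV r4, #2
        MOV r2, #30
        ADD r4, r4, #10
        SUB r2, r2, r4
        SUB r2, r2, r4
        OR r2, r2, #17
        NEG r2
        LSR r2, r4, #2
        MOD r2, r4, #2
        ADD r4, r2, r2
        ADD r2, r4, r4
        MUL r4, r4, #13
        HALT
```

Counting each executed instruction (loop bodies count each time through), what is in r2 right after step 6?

23

r4=2
r2=30
r4=2+10=12
r2=30-12=18
r2=18-12=6
r2=6|17=23
After step 6: r2 = 23.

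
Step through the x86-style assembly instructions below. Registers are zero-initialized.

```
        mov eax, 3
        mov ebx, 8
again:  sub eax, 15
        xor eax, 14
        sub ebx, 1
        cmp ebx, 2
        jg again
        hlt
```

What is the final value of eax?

-87

eax=3
ebx=8
eax=3-15=-12
eax=(-12)^14=-6
ebx=8-1=7
cmp ebx, 2  (cmp 7,2)
jg again: taken
eax=(-6)-15=-21
eax=(-21)^14=-27
ebx=7-1=6
cmp ebx, 2  (cmp 6,2)
jg again: taken
eax=(-27)-15=-42
eax=(-42)^14=-40
ebx=6-1=5
cmp ebx, 2  (cmp 5,2)
jg again: taken
eax=(-40)-15=-55
eax=(-55)^14=-57
ebx=5-1=4
cmp ebx, 2  (cmp 4,2)
jg again: taken
eax=(-57)-15=-72
eax=(-72)^14=-74
ebx=4-1=3
cmp ebx, 2  (cmp 3,2)
jg again: taken
eax=(-74)-15=-89
eax=(-89)^14=-87
ebx=3-1=2
cmp ebx, 2  (cmp 2,2)
jg again: not taken
halt.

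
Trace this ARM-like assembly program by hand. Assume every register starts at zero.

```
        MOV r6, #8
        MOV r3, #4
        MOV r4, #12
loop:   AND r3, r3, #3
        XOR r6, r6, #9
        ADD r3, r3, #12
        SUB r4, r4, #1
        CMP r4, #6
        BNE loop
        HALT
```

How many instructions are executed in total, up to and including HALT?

40

r6=8
r3=4
r4=12
r3=4&3=0
r6=8^9=1
r3=0+12=12
r4=12-1=11
CMP r4, #6  (cmp 11,6)
BNE loop: taken
r3=12&3=0
r6=1^9=8
r3=0+12=12
r4=11-1=10
CMP r4, #6  (cmp 10,6)
BNE loop: taken
r3=12&3=0
r6=8^9=1
r3=0+12=12
r4=10-1=9
CMP r4, #6  (cmp 9,6)
BNE loop: taken
r3=12&3=0
r6=1^9=8
r3=0+12=12
r4=9-1=8
CMP r4, #6  (cmp 8,6)
BNE loop: taken
r3=12&3=0
r6=8^9=1
r3=0+12=12
r4=8-1=7
CMP r4, #6  (cmp 7,6)
BNE loop: taken
r3=12&3=0
r6=1^9=8
r3=0+12=12
r4=7-1=6
CMP r4, #6  (cmp 6,6)
BNE loop: not taken
halt.
Total executed instructions: 40.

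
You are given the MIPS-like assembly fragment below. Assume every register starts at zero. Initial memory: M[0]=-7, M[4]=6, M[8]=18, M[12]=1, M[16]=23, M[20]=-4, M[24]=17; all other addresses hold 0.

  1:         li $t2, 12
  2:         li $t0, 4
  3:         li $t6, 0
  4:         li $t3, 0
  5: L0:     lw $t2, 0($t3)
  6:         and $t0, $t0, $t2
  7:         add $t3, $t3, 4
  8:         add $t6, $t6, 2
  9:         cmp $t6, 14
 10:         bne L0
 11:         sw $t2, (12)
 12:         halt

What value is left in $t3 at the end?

28

after li $t2, 12: $t2=12
after li $t0, 4: $t0=4
after li $t6, 0: $t6=0
after li $t3, 0: $t3=0
after lw $t2, 0($t3): $t2=M[0]=-7
after and $t0, $t0, $t2: $t0=4&(-7)=0
after add $t3, $t3, 4: $t3=0+4=4
after add $t6, $t6, 2: $t6=0+2=2
cmp $t6, 14  (cmp 2,14)
bne L0: taken
after lw $t2, 0($t3): $t2=M[4]=6
after and $t0, $t0, $t2: $t0=0&6=0
after add $t3, $t3, 4: $t3=4+4=8
after add $t6, $t6, 2: $t6=2+2=4
cmp $t6, 14  (cmp 4,14)
bne L0: taken
after lw $t2, 0($t3): $t2=M[8]=18
after and $t0, $t0, $t2: $t0=0&18=0
after add $t3, $t3, 4: $t3=8+4=12
after add $t6, $t6, 2: $t6=4+2=6
cmp $t6, 14  (cmp 6,14)
bne L0: taken
after lw $t2, 0($t3): $t2=M[12]=1
after and $t0, $t0, $t2: $t0=0&1=0
after add $t3, $t3, 4: $t3=12+4=16
after add $t6, $t6, 2: $t6=6+2=8
cmp $t6, 14  (cmp 8,14)
bne L0: taken
after lw $t2, 0($t3): $t2=M[16]=23
after and $t0, $t0, $t2: $t0=0&23=0
after add $t3, $t3, 4: $t3=16+4=20
after add $t6, $t6, 2: $t6=8+2=10
cmp $t6, 14  (cmp 10,14)
bne L0: taken
after lw $t2, 0($t3): $t2=M[20]=-4
after and $t0, $t0, $t2: $t0=0&(-4)=0
after add $t3, $t3, 4: $t3=20+4=24
after add $t6, $t6, 2: $t6=10+2=12
cmp $t6, 14  (cmp 12,14)
bne L0: taken
after lw $t2, 0($t3): $t2=M[24]=17
after and $t0, $t0, $t2: $t0=0&17=0
after add $t3, $t3, 4: $t3=24+4=28
after add $t6, $t6, 2: $t6=12+2=14
cmp $t6, 14  (cmp 14,14)
bne L0: not taken
sw $t2, (12) → M[12]=17
halt.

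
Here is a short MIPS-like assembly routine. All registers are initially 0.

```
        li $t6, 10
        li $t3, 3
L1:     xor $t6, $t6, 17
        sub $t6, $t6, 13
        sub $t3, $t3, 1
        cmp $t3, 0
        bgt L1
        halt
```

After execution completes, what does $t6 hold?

-10

$t6=10
$t3=3
$t6=10^17=27
$t6=27-13=14
$t3=3-1=2
cmp $t3, 0  (cmp 2,0)
bgt L1: taken
$t6=14^17=31
$t6=31-13=18
$t3=2-1=1
cmp $t3, 0  (cmp 1,0)
bgt L1: taken
$t6=18^17=3
$t6=3-13=-10
$t3=1-1=0
cmp $t3, 0  (cmp 0,0)
bgt L1: not taken
halt.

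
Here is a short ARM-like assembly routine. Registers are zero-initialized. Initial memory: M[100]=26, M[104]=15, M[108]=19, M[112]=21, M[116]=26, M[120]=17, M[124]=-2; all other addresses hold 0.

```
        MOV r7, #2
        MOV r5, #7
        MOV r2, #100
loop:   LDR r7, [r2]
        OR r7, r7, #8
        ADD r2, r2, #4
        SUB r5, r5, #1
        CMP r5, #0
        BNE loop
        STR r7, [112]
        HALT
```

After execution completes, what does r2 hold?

128

r7=2
r5=7
r2=100
r7=M[100]=26
r7=26|8=26
r2=100+4=104
r5=7-1=6
CMP r5, #0  (cmp 6,0)
BNE loop: taken
r7=M[104]=15
r7=15|8=15
r2=104+4=108
r5=6-1=5
CMP r5, #0  (cmp 5,0)
BNE loop: taken
r7=M[108]=19
r7=19|8=27
r2=108+4=112
r5=5-1=4
CMP r5, #0  (cmp 4,0)
BNE loop: taken
r7=M[112]=21
r7=21|8=29
r2=112+4=116
r5=4-1=3
CMP r5, #0  (cmp 3,0)
BNE loop: taken
r7=M[116]=26
r7=26|8=26
r2=116+4=120
r5=3-1=2
CMP r5, #0  (cmp 2,0)
BNE loop: taken
r7=M[120]=17
r7=17|8=25
r2=120+4=124
r5=2-1=1
CMP r5, #0  (cmp 1,0)
BNE loop: taken
r7=M[124]=-2
r7=(-2)|8=-2
r2=124+4=128
r5=1-1=0
CMP r5, #0  (cmp 0,0)
BNE loop: not taken
STR r7, [112] → M[112]=-2
halt.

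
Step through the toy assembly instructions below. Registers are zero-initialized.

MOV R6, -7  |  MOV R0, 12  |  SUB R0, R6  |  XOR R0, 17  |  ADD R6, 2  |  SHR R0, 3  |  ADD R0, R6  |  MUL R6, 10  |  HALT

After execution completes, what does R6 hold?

-50

R6=-7
R0=12
R0=12-(-7)=19
R0=19^17=2
R6=(-7)+2=-5
R0=2>>3=0
R0=0+(-5)=-5
R6=(-5)*10=-50
halt.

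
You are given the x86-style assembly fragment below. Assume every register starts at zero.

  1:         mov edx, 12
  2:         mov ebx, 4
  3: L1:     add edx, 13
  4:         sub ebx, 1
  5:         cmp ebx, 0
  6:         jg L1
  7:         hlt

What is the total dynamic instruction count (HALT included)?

19

after mov edx, 12: edx=12
after mov ebx, 4: ebx=4
after add edx, 13: edx=12+13=25
after sub ebx, 1: ebx=4-1=3
cmp ebx, 0  (cmp 3,0)
jg L1: taken
after add edx, 13: edx=25+13=38
after sub ebx, 1: ebx=3-1=2
cmp ebx, 0  (cmp 2,0)
jg L1: taken
after add edx, 13: edx=38+13=51
after sub ebx, 1: ebx=2-1=1
cmp ebx, 0  (cmp 1,0)
jg L1: taken
after add edx, 13: edx=51+13=64
after sub ebx, 1: ebx=1-1=0
cmp ebx, 0  (cmp 0,0)
jg L1: not taken
halt.
Total executed instructions: 19.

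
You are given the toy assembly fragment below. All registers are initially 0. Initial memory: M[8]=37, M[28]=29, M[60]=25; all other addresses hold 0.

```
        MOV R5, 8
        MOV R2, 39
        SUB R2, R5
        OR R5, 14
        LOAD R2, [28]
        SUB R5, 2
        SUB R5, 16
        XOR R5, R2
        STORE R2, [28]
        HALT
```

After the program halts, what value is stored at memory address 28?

after MOV R5, 8: R5=8
after MOV R2, 39: R2=39
after SUB R2, R5: R2=39-8=31
after OR R5, 14: R5=8|14=14
after LOAD R2, [28]: R2=M[28]=29
after SUB R5, 2: R5=14-2=12
after SUB R5, 16: R5=12-16=-4
after XOR R5, R2: R5=(-4)^29=-31
STORE R2, [28] → M[28]=29
halt.

29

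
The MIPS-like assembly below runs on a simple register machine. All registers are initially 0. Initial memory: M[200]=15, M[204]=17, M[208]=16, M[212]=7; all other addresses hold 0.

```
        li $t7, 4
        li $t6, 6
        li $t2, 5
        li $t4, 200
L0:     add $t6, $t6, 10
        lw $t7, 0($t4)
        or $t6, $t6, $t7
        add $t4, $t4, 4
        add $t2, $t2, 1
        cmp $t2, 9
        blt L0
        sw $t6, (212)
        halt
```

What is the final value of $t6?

after li $t7, 4: $t7=4
after li $t6, 6: $t6=6
after li $t2, 5: $t2=5
after li $t4, 200: $t4=200
after add $t6, $t6, 10: $t6=6+10=16
after lw $t7, 0($t4): $t7=M[200]=15
after or $t6, $t6, $t7: $t6=16|15=31
after add $t4, $t4, 4: $t4=200+4=204
after add $t2, $t2, 1: $t2=5+1=6
cmp $t2, 9  (cmp 6,9)
blt L0: taken
after add $t6, $t6, 10: $t6=31+10=41
after lw $t7, 0($t4): $t7=M[204]=17
after or $t6, $t6, $t7: $t6=41|17=57
after add $t4, $t4, 4: $t4=204+4=208
after add $t2, $t2, 1: $t2=6+1=7
cmp $t2, 9  (cmp 7,9)
blt L0: taken
after add $t6, $t6, 10: $t6=57+10=67
after lw $t7, 0($t4): $t7=M[208]=16
after or $t6, $t6, $t7: $t6=67|16=83
after add $t4, $t4, 4: $t4=208+4=212
after add $t2, $t2, 1: $t2=7+1=8
cmp $t2, 9  (cmp 8,9)
blt L0: taken
after add $t6, $t6, 10: $t6=83+10=93
after lw $t7, 0($t4): $t7=M[212]=7
after or $t6, $t6, $t7: $t6=93|7=95
after add $t4, $t4, 4: $t4=212+4=216
after add $t2, $t2, 1: $t2=8+1=9
cmp $t2, 9  (cmp 9,9)
blt L0: not taken
sw $t6, (212) → M[212]=95
halt.

95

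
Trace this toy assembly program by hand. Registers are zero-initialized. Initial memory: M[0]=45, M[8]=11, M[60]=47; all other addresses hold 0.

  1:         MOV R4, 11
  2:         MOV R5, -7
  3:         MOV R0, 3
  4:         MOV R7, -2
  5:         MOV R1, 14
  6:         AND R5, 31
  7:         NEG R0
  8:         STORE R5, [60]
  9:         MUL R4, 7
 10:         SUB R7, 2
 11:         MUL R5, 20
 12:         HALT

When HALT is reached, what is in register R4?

77

MOV R4, 11 → R4=11
MOV R5, -7 → R5=-7
MOV R0, 3 → R0=3
MOV R7, -2 → R7=-2
MOV R1, 14 → R1=14
AND R5, 31 → R5=(-7)&31=25
NEG R0 → R0=-(3)=-3
STORE R5, [60] → M[60]=25
MUL R4, 7 → R4=11*7=77
SUB R7, 2 → R7=(-2)-2=-4
MUL R5, 20 → R5=25*20=500
halt.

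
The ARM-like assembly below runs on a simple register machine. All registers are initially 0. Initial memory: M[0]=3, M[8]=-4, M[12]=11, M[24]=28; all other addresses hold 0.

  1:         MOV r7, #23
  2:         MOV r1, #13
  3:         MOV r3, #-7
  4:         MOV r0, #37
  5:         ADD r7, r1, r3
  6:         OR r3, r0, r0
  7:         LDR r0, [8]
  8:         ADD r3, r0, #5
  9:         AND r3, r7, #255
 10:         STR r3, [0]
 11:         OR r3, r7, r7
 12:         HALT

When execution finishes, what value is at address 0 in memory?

6

r7=23
r1=13
r3=-7
r0=37
r7=13+(-7)=6
r3=37|37=37
r0=M[8]=-4
r3=(-4)+5=1
r3=6&255=6
STR r3, [0] → M[0]=6
r3=6|6=6
halt.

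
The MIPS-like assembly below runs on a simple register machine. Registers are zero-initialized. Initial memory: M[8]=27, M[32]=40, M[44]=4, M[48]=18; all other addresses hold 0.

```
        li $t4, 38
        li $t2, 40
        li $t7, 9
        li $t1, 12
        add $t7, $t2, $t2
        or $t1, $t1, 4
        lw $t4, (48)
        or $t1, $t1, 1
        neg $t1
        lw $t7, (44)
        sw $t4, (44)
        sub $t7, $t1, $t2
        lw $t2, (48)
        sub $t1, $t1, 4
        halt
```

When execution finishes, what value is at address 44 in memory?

18

after li $t4, 38: $t4=38
after li $t2, 40: $t2=40
after li $t7, 9: $t7=9
after li $t1, 12: $t1=12
after add $t7, $t2, $t2: $t7=40+40=80
after or $t1, $t1, 4: $t1=12|4=12
after lw $t4, (48): $t4=M[48]=18
after or $t1, $t1, 1: $t1=12|1=13
after neg $t1: $t1=-(13)=-13
after lw $t7, (44): $t7=M[44]=4
sw $t4, (44) → M[44]=18
after sub $t7, $t1, $t2: $t7=(-13)-40=-53
after lw $t2, (48): $t2=M[48]=18
after sub $t1, $t1, 4: $t1=(-13)-4=-17
halt.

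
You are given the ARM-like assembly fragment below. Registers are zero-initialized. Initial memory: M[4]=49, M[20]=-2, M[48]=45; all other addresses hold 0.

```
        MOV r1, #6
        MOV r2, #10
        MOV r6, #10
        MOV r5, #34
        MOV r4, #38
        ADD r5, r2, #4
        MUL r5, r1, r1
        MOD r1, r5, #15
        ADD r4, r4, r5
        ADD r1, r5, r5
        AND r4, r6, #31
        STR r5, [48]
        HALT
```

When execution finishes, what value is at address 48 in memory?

MOV r1, #6 → r1=6
MOV r2, #10 → r2=10
MOV r6, #10 → r6=10
MOV r5, #34 → r5=34
MOV r4, #38 → r4=38
ADD r5, r2, #4 → r5=10+4=14
MUL r5, r1, r1 → r5=6*6=36
MOD r1, r5, #15 → r1=36%15=6
ADD r4, r4, r5 → r4=38+36=74
ADD r1, r5, r5 → r1=36+36=72
AND r4, r6, #31 → r4=10&31=10
STR r5, [48] → M[48]=36
halt.

36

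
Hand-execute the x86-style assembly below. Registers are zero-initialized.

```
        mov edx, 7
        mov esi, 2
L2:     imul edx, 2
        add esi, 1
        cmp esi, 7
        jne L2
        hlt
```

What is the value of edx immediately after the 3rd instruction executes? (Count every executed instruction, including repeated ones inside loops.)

14

after mov edx, 7: edx=7
after mov esi, 2: esi=2
after imul edx, 2: edx=7*2=14
After step 3: edx = 14.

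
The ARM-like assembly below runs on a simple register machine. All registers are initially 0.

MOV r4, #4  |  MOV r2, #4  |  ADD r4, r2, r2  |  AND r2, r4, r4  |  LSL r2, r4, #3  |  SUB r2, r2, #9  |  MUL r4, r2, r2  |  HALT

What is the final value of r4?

3025

after MOV r4, #4: r4=4
after MOV r2, #4: r2=4
after ADD r4, r2, r2: r4=4+4=8
after AND r2, r4, r4: r2=8&8=8
after LSL r2, r4, #3: r2=8<<3=64
after SUB r2, r2, #9: r2=64-9=55
after MUL r4, r2, r2: r4=55*55=3025
halt.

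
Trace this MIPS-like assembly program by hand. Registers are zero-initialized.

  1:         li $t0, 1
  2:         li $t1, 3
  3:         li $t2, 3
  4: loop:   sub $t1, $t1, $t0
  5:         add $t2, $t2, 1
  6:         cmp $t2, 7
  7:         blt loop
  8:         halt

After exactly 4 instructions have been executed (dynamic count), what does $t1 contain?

2

$t0=1
$t1=3
$t2=3
$t1=3-1=2
After step 4: $t1 = 2.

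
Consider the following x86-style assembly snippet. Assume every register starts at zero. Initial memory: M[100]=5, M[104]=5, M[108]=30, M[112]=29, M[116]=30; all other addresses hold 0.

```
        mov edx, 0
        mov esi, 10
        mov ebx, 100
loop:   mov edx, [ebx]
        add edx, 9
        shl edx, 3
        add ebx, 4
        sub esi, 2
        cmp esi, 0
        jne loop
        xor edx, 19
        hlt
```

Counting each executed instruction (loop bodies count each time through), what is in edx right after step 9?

after mov edx, 0: edx=0
after mov esi, 10: esi=10
after mov ebx, 100: ebx=100
after mov edx, [ebx]: edx=M[100]=5
after add edx, 9: edx=5+9=14
after shl edx, 3: edx=14<<3=112
after add ebx, 4: ebx=100+4=104
after sub esi, 2: esi=10-2=8
cmp esi, 0  (cmp 8,0)
After step 9: edx = 112.

112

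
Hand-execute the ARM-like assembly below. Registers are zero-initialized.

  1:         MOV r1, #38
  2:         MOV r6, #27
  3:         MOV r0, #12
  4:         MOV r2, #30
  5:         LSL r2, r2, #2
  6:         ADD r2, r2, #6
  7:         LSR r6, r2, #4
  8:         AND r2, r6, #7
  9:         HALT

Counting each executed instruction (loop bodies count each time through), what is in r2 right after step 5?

r1=38
r6=27
r0=12
r2=30
r2=30<<2=120
After step 5: r2 = 120.

120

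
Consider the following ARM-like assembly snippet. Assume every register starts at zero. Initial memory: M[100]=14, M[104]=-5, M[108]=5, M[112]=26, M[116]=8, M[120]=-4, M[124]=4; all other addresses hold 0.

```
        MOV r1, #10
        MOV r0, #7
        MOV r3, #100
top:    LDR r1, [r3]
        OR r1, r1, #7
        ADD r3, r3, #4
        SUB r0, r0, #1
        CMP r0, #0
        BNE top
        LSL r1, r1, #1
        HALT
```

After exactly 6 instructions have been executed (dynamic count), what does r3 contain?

104

after MOV r1, #10: r1=10
after MOV r0, #7: r0=7
after MOV r3, #100: r3=100
after LDR r1, [r3]: r1=M[100]=14
after OR r1, r1, #7: r1=14|7=15
after ADD r3, r3, #4: r3=100+4=104
After step 6: r3 = 104.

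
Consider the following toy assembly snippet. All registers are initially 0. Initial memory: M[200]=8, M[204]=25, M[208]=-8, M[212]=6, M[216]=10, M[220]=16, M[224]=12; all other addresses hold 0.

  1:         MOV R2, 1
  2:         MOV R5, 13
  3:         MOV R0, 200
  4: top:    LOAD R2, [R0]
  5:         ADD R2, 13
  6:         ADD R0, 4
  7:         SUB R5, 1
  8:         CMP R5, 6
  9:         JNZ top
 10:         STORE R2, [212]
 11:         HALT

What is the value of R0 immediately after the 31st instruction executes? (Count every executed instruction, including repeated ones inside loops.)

220

after MOV R2, 1: R2=1
after MOV R5, 13: R5=13
after MOV R0, 200: R0=200
after LOAD R2, [R0]: R2=M[200]=8
after ADD R2, 13: R2=8+13=21
after ADD R0, 4: R0=200+4=204
after SUB R5, 1: R5=13-1=12
CMP R5, 6  (cmp 12,6)
JNZ top: taken
after LOAD R2, [R0]: R2=M[204]=25
after ADD R2, 13: R2=25+13=38
after ADD R0, 4: R0=204+4=208
after SUB R5, 1: R5=12-1=11
CMP R5, 6  (cmp 11,6)
JNZ top: taken
after LOAD R2, [R0]: R2=M[208]=-8
after ADD R2, 13: R2=(-8)+13=5
after ADD R0, 4: R0=208+4=212
after SUB R5, 1: R5=11-1=10
CMP R5, 6  (cmp 10,6)
JNZ top: taken
after LOAD R2, [R0]: R2=M[212]=6
after ADD R2, 13: R2=6+13=19
after ADD R0, 4: R0=212+4=216
after SUB R5, 1: R5=10-1=9
CMP R5, 6  (cmp 9,6)
JNZ top: taken
after LOAD R2, [R0]: R2=M[216]=10
after ADD R2, 13: R2=10+13=23
after ADD R0, 4: R0=216+4=220
after SUB R5, 1: R5=9-1=8
After step 31: R0 = 220.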